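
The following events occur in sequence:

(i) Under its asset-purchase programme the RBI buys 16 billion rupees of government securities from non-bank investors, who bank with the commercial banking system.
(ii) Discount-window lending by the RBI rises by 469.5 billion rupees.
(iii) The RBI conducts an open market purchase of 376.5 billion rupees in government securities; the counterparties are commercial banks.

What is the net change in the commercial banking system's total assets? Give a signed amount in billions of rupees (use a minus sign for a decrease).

RBI balance sheet:
  Assets:      Securities +392.5B, Loans to banks +469.5B
  Liabilities: Bank reserves +862B
Commercial banking system:
  Assets:      Reserves at CB +862B, Securities −376.5B
  Liabilities: Checkable deposits +16B, Borrowings from CB +469.5B
Change in total bank assets = +485.5 billion.

+485.5 billion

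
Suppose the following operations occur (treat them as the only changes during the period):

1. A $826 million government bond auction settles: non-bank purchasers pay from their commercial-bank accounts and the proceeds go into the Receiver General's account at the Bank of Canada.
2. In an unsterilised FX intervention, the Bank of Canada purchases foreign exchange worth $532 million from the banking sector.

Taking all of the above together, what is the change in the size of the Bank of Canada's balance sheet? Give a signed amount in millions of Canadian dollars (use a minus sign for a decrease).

Bank of Canada balance sheet:
  Assets:      Foreign assets +$532M
  Liabilities: Bank reserves −$294M, Government deposits +$826M
Commercial banking system:
  Assets:      Reserves at CB −$294M, Foreign assets −$532M
  Liabilities: Checkable deposits −$826M
Change in total Bank of Canada assets = +$532 million.

+$532 million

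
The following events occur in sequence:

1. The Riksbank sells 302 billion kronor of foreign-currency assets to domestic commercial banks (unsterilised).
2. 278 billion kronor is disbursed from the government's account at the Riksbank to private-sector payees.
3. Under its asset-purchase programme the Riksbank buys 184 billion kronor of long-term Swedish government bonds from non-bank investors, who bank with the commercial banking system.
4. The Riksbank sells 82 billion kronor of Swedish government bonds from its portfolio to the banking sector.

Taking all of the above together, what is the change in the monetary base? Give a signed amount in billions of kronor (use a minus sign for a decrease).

+78 billion

FX sale 302 billion kronor: Riksbank balance sheet contracts → −302B.
Government spending 278 billion kronor: a non-base liability converts back to reserves → +278B.
Asset purchase (from non-banks) 184 billion kronor: Riksbank balance sheet expands → +184B.
OMO sale (to banks) 82 billion kronor: Riksbank balance sheet contracts → −82B.
Net: −302 + 278 + 184 − 82 = +78 billion.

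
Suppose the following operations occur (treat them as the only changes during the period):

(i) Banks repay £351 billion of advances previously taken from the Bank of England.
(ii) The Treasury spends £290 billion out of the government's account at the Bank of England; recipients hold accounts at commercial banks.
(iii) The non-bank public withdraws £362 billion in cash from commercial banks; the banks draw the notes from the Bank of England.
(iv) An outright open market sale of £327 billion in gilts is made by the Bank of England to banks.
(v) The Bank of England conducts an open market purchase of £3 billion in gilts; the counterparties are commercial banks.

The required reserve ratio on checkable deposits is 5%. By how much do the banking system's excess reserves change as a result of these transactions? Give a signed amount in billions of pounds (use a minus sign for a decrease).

-£743.4 billion

Discount-window repayment £351 billion: reserves −£351B, deposits 0.
Government spending £290 billion: reserves +£290B, deposits +£290B.
Currency withdrawal £362 billion: reserves −£362B, deposits −£362B.
OMO sale (to banks) £327 billion: reserves −£327B, deposits 0.
OMO purchase (from banks) £3 billion: reserves +£3B, deposits 0.
Totals: Δreserves = −£747B, Δdeposits = −£72B.
Δrequired reserves = 5% × −£72B = −£3.6B.
Δexcess reserves = Δreserves − Δrequired = −£747B − (−£3.6B) = -£743.4 billion.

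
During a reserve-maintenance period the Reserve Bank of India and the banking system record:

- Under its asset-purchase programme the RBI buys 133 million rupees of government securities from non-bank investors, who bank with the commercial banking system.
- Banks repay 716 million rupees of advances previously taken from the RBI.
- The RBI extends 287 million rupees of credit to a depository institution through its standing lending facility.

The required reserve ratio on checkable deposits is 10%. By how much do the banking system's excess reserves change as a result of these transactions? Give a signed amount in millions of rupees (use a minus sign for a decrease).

Asset purchase (from non-banks) 133 million rupees: reserves +133M, deposits +133M.
Discount-window repayment 716 million rupees: reserves −716M, deposits 0.
Discount-window loan 287 million rupees: reserves +287M, deposits 0.
Totals: Δreserves = −296M, Δdeposits = +133M.
Δrequired reserves = 10% × +133M = +13.3M.
Δexcess reserves = Δreserves − Δrequired = −296M − (+13.3M) = -309.3 million.

-309.3 million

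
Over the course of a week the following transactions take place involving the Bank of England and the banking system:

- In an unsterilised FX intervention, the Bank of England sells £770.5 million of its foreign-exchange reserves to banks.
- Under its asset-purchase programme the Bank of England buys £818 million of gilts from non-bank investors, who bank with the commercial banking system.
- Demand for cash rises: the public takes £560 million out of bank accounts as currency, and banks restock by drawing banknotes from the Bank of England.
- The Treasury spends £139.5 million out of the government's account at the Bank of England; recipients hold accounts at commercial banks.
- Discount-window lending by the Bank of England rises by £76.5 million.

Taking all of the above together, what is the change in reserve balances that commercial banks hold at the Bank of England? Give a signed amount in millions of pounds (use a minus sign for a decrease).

-£296.5 million

FX sale £770.5 million: the buying banks pay out of their reserve balances → −£770.5M.
Asset purchase (from non-banks) £818 million: the Bank of England pays by crediting reserve accounts → +£818M.
Currency withdrawal £560 million: banks swap reserves for currency → −£560M.
Government spending £139.5 million: government payments flow into bank reserve accounts → +£139.5M.
Discount-window loan £76.5 million: the loan is credited to the bank's reserve account → +£76.5M.
Net: −770.5 + 818 − 560 + 139.5 + 76.5 = -£296.5 million.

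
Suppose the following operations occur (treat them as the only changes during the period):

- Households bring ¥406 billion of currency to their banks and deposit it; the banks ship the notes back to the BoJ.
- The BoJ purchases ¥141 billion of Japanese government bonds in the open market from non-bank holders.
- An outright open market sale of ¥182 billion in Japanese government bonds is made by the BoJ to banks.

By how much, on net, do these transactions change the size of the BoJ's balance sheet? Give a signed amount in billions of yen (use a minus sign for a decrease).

Currency deposit ¥406 billion: only the composition of liabilities changes → 0.
Asset purchase (from non-banks) ¥141 billion: a BoJ asset is acquired → +¥141B.
OMO sale (to banks) ¥182 billion: a BoJ asset is shed → −¥182B.
Net: 0 + 141 − 182 = -¥41 billion.

-¥41 billion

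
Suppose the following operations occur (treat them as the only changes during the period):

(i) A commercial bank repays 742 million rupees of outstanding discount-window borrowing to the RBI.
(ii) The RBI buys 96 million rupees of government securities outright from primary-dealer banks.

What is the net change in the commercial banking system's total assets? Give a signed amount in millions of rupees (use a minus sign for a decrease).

-742 million

RBI balance sheet:
  Assets:      Securities +96M, Loans to banks −742M
  Liabilities: Bank reserves −646M
Commercial banking system:
  Assets:      Reserves at CB −646M, Securities −96M
  Liabilities: Borrowings from CB −742M
Change in total bank assets = -742 million.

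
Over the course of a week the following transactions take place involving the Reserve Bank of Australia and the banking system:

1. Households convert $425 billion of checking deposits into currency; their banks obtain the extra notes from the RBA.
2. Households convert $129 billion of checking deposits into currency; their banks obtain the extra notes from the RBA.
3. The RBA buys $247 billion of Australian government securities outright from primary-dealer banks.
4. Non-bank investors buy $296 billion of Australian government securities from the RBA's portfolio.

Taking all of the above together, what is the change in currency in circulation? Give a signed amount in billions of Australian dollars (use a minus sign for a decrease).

+$554 billion

Currency withdrawal $425 billion: notes leave the central bank → +$425B.
Currency withdrawal $129 billion: notes leave the central bank → +$129B.
OMO purchase (from banks) $247 billion: no currency enters or leaves circulation → 0.
Asset sale (to non-banks) $296 billion: no currency enters or leaves circulation → 0.
Net: 425 + 129 + 0 + 0 = +$554 billion.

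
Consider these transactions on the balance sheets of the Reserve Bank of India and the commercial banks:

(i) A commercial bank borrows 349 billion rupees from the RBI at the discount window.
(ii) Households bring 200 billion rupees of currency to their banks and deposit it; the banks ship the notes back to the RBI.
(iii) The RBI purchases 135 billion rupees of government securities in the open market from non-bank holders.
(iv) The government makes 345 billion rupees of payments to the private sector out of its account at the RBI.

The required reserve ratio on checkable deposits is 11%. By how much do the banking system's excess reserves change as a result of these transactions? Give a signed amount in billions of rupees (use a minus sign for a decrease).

+954.2 billion

Discount-window loan 349 billion rupees: reserves +349B, deposits 0.
Currency deposit 200 billion rupees: reserves +200B, deposits +200B.
Asset purchase (from non-banks) 135 billion rupees: reserves +135B, deposits +135B.
Government spending 345 billion rupees: reserves +345B, deposits +345B.
Totals: Δreserves = +1029B, Δdeposits = +680B.
Δrequired reserves = 11% × +680B = +74.8B.
Δexcess reserves = Δreserves − Δrequired = +1029B − (+74.8B) = +954.2 billion.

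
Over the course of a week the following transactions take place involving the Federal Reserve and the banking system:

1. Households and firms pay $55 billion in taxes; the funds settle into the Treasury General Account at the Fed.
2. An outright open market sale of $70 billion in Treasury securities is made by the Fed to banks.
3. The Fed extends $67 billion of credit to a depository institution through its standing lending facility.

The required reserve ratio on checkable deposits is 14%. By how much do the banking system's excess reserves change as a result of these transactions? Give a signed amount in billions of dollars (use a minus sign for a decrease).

Government account inflow $55 billion: reserves −$55B, deposits −$55B.
OMO sale (to banks) $70 billion: reserves −$70B, deposits 0.
Discount-window loan $67 billion: reserves +$67B, deposits 0.
Totals: Δreserves = −$58B, Δdeposits = −$55B.
Δrequired reserves = 14% × −$55B = −$7.7B.
Δexcess reserves = Δreserves − Δrequired = −$58B − (−$7.7B) = -$50.3 billion.

-$50.3 billion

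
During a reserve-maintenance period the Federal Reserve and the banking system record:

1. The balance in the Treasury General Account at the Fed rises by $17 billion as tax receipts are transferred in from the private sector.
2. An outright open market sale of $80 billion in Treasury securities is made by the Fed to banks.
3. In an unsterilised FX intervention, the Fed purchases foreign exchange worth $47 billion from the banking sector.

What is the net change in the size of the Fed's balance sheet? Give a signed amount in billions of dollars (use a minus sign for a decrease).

Fed balance sheet:
  Assets:      Securities −$80B, Foreign assets +$47B
  Liabilities: Bank reserves −$50B, Government deposits +$17B
Change in total Fed assets = -$33 billion.

-$33 billion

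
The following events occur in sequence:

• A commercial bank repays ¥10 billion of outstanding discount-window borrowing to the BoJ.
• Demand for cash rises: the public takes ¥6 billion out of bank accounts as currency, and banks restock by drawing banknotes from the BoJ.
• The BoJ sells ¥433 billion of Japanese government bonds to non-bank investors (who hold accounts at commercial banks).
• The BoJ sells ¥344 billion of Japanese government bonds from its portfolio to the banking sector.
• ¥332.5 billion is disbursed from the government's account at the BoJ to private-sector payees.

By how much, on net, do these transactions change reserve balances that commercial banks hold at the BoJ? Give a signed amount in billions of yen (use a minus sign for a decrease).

-¥460.5 billion

BoJ balance sheet:
  Assets:      Securities −¥777B, Loans to banks −¥10B
  Liabilities: Bank reserves −¥460.5B, Currency in circulation +¥6B, Government deposits −¥332.5B
So the change in reserve balances that commercial banks hold at the BoJ is -¥460.5 billion.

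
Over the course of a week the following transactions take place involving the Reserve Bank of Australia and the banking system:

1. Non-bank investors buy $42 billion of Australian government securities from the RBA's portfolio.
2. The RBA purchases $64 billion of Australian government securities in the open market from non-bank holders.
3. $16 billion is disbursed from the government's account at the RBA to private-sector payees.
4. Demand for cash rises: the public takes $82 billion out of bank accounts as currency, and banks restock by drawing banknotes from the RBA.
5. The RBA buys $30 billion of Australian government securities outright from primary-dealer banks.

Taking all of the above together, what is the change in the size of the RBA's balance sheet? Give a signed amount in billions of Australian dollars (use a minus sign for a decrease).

+$52 billion

RBA balance sheet:
  Assets:      Securities +$52B
  Liabilities: Bank reserves −$14B, Currency in circulation +$82B, Government deposits −$16B
Commercial banking system:
  Assets:      Reserves at CB −$14B, Securities −$30B
  Liabilities: Checkable deposits −$44B
Change in total RBA assets = +$52 billion.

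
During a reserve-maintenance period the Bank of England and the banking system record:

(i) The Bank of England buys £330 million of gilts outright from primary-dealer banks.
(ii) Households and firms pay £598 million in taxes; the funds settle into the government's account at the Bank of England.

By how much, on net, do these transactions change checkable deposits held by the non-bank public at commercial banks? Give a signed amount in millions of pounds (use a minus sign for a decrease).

Bank of England balance sheet:
  Assets:      Securities +£330M
  Liabilities: Bank reserves −£268M, Government deposits +£598M
Commercial banking system:
  Assets:      Reserves at CB −£268M, Securities −£330M
  Liabilities: Checkable deposits −£598M
So the change in checkable deposits held by the non-bank public at commercial banks is -£598 million.

-£598 million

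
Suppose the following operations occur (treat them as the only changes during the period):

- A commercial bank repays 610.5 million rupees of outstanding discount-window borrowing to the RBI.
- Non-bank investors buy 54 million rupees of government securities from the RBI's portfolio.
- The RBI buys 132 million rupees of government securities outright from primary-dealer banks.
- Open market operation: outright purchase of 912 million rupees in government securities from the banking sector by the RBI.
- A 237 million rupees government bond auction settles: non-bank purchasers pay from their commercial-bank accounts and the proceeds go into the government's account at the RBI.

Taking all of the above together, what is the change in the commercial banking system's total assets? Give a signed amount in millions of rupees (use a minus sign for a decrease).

RBI balance sheet:
  Assets:      Securities +990M, Loans to banks −610.5M
  Liabilities: Bank reserves +142.5M, Government deposits +237M
Commercial banking system:
  Assets:      Reserves at CB +142.5M, Securities −1044M
  Liabilities: Checkable deposits −291M, Borrowings from CB −610.5M
Change in total bank assets = -901.5 million.

-901.5 million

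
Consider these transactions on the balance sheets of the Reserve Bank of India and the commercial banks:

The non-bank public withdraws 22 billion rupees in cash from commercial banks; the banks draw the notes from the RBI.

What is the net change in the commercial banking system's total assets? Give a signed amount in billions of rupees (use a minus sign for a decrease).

-22 billion

Currency withdrawal 22 billion rupees: bank balance sheets shrink → −22B.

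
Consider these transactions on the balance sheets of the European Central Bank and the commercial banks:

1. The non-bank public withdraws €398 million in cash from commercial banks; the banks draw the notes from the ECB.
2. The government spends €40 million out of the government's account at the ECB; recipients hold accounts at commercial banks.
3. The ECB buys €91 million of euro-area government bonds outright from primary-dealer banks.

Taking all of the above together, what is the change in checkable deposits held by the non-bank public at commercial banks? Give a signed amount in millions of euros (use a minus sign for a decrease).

Currency withdrawal €398 million: non-bank counterparties' bank balances fall → −€398M.
Government spending €40 million: non-bank counterparties' bank balances rise → +€40M.
OMO purchase (from banks) €91 million: the counterparty is a bank, so public deposits are unchanged → 0.
Net: −398 + 40 + 0 = -€358 million.

-€358 million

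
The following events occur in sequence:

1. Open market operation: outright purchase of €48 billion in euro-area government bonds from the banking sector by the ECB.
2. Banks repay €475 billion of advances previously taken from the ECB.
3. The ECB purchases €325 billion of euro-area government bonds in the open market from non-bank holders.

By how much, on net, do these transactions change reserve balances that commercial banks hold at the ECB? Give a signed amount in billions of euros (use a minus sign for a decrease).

OMO purchase (from banks) €48 billion: the ECB pays by crediting reserve accounts → +€48B.
Discount-window repayment €475 billion: repayment is debited from reserves → −€475B.
Asset purchase (from non-banks) €325 billion: the ECB pays by crediting reserve accounts → +€325B.
Net: 48 − 475 + 325 = -€102 billion.

-€102 billion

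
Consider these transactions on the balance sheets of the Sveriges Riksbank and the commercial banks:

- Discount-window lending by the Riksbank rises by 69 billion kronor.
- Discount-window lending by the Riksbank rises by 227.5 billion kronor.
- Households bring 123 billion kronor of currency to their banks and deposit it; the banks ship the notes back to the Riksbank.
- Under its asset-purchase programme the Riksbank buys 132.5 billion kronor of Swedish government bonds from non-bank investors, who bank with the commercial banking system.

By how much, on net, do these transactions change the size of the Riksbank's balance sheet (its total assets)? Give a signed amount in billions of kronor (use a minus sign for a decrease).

Discount-window loan 69 billion kronor: a Riksbank asset is acquired → +69B.
Discount-window loan 227.5 billion kronor: a Riksbank asset is acquired → +227.5B.
Currency deposit 123 billion kronor: only the composition of liabilities changes → 0.
Asset purchase (from non-banks) 132.5 billion kronor: a Riksbank asset is acquired → +132.5B.
Net: 69 + 227.5 + 0 + 132.5 = +429 billion.

+429 billion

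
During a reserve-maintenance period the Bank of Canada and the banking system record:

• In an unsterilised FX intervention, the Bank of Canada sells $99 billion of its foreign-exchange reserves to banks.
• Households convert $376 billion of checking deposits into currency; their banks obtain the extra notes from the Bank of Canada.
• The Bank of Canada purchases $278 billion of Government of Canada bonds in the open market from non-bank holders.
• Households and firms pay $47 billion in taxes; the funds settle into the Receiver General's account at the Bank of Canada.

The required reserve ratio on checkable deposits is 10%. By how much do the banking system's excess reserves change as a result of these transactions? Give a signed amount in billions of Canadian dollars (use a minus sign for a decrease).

FX sale $99 billion: reserves −$99B, deposits 0.
Currency withdrawal $376 billion: reserves −$376B, deposits −$376B.
Asset purchase (from non-banks) $278 billion: reserves +$278B, deposits +$278B.
Government account inflow $47 billion: reserves −$47B, deposits −$47B.
Totals: Δreserves = −$244B, Δdeposits = −$145B.
Δrequired reserves = 10% × −$145B = −$14.5B.
Δexcess reserves = Δreserves − Δrequired = −$244B − (−$14.5B) = -$229.5 billion.

-$229.5 billion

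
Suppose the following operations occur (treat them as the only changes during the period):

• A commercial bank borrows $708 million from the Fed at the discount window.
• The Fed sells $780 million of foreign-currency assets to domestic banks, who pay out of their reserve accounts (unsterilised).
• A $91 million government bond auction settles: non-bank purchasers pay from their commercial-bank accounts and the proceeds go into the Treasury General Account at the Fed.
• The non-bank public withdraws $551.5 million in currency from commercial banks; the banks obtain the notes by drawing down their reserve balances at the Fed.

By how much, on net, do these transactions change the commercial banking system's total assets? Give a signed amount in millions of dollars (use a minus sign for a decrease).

+$65.5 million

Discount-window loan $708 million: bank balance sheets expand → +$708M.
FX sale $780 million: just an asset swap on bank balance sheets → 0.
Government account inflow $91 million: bank balance sheets shrink → −$91M.
Currency withdrawal $551.5 million: bank balance sheets shrink → −$551.5M.
Net: 708 + 0 − 91 − 551.5 = +$65.5 million.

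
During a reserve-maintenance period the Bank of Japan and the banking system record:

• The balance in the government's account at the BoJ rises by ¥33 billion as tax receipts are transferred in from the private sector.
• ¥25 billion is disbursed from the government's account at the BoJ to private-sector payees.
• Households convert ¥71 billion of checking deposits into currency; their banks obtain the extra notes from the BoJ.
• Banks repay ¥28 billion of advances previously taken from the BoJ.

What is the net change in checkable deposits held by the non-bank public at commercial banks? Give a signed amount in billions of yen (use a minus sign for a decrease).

Government account inflow ¥33 billion: non-bank counterparties' bank balances fall → −¥33B.
Government spending ¥25 billion: non-bank counterparties' bank balances rise → +¥25B.
Currency withdrawal ¥71 billion: non-bank counterparties' bank balances fall → −¥71B.
Discount-window repayment ¥28 billion: the counterparty is a bank, so public deposits are unchanged → 0.
Net: −33 + 25 − 71 + 0 = -¥79 billion.

-¥79 billion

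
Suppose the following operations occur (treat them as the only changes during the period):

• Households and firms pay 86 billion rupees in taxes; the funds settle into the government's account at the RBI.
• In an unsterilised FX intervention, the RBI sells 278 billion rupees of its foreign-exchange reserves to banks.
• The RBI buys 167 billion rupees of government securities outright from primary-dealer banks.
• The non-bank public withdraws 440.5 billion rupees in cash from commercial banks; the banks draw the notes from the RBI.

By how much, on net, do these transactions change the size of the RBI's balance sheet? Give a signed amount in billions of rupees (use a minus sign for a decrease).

-111 billion

RBI balance sheet:
  Assets:      Securities +167B, Foreign assets −278B
  Liabilities: Bank reserves −637.5B, Currency in circulation +440.5B, Government deposits +86B
Commercial banking system:
  Assets:      Reserves at CB −637.5B, Securities −167B, Foreign assets +278B
  Liabilities: Checkable deposits −526.5B
Change in total RBI assets = -111 billion.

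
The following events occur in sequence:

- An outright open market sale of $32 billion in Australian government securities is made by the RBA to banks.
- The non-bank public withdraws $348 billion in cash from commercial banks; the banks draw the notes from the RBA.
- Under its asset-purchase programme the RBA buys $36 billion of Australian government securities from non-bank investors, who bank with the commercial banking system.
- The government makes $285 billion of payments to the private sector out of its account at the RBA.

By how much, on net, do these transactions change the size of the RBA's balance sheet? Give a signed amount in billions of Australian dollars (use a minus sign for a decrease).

+$4 billion

OMO sale (to banks) $32 billion: an RBA asset is shed → −$32B.
Currency withdrawal $348 billion: only the composition of liabilities changes → 0.
Asset purchase (from non-banks) $36 billion: an RBA asset is acquired → +$36B.
Government spending $285 billion: only the composition of liabilities changes → 0.
Net: −32 + 0 + 36 + 0 = +$4 billion.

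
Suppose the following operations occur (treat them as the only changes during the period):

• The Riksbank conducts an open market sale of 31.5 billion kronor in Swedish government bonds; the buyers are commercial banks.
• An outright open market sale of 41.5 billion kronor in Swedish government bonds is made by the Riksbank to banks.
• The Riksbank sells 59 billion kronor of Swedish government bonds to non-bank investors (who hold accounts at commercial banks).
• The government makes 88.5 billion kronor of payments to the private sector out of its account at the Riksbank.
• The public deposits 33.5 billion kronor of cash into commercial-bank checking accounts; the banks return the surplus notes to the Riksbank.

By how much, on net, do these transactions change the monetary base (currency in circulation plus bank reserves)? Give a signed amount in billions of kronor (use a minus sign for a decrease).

Riksbank balance sheet:
  Assets:      Securities −132B
  Liabilities: Bank reserves −10B, Currency in circulation −33.5B, Government deposits −88.5B
Commercial banking system:
  Assets:      Reserves at CB −10B, Securities +73B
  Liabilities: Checkable deposits +63B
Monetary base = currency + reserves: −33.5B + (−10B) = -43.5 billion.

-43.5 billion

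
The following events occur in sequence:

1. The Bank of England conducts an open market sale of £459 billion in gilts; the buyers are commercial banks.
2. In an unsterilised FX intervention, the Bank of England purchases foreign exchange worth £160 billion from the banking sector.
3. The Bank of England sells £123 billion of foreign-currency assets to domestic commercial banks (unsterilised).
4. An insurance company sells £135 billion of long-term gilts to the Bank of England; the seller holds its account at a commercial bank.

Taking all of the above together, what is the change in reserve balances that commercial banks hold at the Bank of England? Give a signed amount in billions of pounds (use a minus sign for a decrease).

OMO sale (to banks) £459 billion: the buying banks pay out of their reserve balances → −£459B.
FX purchase £160 billion: the Bank of England pays by crediting reserve accounts → +£160B.
FX sale £123 billion: the buying banks pay out of their reserve balances → −£123B.
Asset purchase (from non-banks) £135 billion: the Bank of England pays by crediting reserve accounts → +£135B.
Net: −459 + 160 − 123 + 135 = -£287 billion.

-£287 billion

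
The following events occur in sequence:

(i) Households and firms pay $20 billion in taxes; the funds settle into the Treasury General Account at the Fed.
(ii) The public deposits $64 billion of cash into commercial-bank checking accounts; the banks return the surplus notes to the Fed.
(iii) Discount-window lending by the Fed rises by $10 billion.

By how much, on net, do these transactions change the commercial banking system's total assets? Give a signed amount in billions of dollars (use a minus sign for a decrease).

Fed balance sheet:
  Assets:      Loans to banks +$10B
  Liabilities: Bank reserves +$54B, Currency in circulation −$64B, Government deposits +$20B
Commercial banking system:
  Assets:      Reserves at CB +$54B
  Liabilities: Checkable deposits +$44B, Borrowings from CB +$10B
Change in total bank assets = +$54 billion.

+$54 billion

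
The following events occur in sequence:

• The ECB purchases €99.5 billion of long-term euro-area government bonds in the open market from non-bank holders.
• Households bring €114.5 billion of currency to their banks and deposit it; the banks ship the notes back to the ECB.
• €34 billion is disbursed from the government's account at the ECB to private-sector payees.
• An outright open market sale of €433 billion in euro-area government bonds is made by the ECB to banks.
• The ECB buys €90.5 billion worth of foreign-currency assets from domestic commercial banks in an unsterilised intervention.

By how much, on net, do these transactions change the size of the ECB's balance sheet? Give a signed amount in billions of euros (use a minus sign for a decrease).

ECB balance sheet:
  Assets:      Securities −€333.5B, Foreign assets +€90.5B
  Liabilities: Bank reserves −€94.5B, Currency in circulation −€114.5B, Government deposits −€34B
Change in total ECB assets = -€243 billion.

-€243 billion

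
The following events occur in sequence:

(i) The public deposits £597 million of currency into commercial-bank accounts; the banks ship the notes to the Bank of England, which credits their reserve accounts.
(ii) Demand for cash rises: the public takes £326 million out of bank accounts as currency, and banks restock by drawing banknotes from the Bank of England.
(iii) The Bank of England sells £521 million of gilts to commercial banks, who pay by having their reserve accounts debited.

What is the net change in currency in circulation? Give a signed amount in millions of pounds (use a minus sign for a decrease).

-£271 million

Currency deposit £597 million: notes return to the central bank → −£597M.
Currency withdrawal £326 million: notes leave the central bank → +£326M.
OMO sale (to banks) £521 million: no currency enters or leaves circulation → 0.
Net: −597 + 326 + 0 = -£271 million.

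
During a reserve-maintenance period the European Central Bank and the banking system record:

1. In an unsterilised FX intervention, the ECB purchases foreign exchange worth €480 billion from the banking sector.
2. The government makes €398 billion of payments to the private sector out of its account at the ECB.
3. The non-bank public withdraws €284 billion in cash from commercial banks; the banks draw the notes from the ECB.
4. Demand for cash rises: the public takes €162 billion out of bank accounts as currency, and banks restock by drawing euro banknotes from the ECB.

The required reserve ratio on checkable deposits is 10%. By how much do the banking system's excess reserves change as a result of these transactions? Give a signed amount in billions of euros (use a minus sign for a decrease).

FX purchase €480 billion: reserves +€480B, deposits 0.
Government spending €398 billion: reserves +€398B, deposits +€398B.
Currency withdrawal €284 billion: reserves −€284B, deposits −€284B.
Currency withdrawal €162 billion: reserves −€162B, deposits −€162B.
Totals: Δreserves = +€432B, Δdeposits = −€48B.
Δrequired reserves = 10% × −€48B = −€4.8B.
Δexcess reserves = Δreserves − Δrequired = +€432B − (−€4.8B) = +€436.8 billion.

+€436.8 billion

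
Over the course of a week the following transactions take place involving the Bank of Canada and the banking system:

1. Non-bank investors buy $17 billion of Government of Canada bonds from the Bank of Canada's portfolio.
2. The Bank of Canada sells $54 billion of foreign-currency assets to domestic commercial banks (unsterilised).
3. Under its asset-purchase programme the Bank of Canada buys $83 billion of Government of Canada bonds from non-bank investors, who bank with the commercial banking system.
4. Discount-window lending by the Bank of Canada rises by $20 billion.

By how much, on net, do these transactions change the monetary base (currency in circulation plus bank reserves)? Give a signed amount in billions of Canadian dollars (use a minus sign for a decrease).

+$32 billion

Bank of Canada balance sheet:
  Assets:      Securities +$66B, Loans to banks +$20B, Foreign assets −$54B
  Liabilities: Bank reserves +$32B
Monetary base = currency + reserves: 0 + (+$32B) = +$32 billion.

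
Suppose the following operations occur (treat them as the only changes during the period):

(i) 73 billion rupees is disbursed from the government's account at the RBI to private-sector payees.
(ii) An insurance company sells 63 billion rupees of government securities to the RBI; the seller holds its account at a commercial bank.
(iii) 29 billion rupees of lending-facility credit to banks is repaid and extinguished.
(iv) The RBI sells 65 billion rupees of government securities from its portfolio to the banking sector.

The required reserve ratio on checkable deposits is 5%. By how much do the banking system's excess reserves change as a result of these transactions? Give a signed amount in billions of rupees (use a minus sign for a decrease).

Government spending 73 billion rupees: reserves +73B, deposits +73B.
Asset purchase (from non-banks) 63 billion rupees: reserves +63B, deposits +63B.
Discount-window repayment 29 billion rupees: reserves −29B, deposits 0.
OMO sale (to banks) 65 billion rupees: reserves −65B, deposits 0.
Totals: Δreserves = +42B, Δdeposits = +136B.
Δrequired reserves = 5% × +136B = +6.8B.
Δexcess reserves = Δreserves − Δrequired = +42B − (+6.8B) = +35.2 billion.

+35.2 billion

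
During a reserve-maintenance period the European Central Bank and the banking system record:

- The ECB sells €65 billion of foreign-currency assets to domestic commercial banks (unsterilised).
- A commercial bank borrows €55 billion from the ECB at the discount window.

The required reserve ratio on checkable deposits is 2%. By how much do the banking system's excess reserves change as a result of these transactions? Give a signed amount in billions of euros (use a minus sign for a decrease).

-€10 billion

FX sale €65 billion: reserves −€65B, deposits 0.
Discount-window loan €55 billion: reserves +€55B, deposits 0.
Totals: Δreserves = −€10B, Δdeposits = 0.
Δrequired reserves = 2% × 0 = 0.
Δexcess reserves = Δreserves − Δrequired = −€10B − (0) = -€10 billion.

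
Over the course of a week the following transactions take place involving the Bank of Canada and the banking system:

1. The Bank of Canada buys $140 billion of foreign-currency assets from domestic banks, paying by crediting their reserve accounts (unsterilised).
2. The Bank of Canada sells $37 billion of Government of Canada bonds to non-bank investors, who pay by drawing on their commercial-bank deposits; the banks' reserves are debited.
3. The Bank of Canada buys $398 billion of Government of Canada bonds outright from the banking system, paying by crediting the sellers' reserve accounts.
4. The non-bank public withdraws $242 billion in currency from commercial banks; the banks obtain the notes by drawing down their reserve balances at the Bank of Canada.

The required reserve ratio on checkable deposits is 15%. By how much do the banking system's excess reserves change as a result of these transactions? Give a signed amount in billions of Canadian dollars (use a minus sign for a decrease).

+$300.85 billion

FX purchase $140 billion: reserves +$140B, deposits 0.
Asset sale (to non-banks) $37 billion: reserves −$37B, deposits −$37B.
OMO purchase (from banks) $398 billion: reserves +$398B, deposits 0.
Currency withdrawal $242 billion: reserves −$242B, deposits −$242B.
Totals: Δreserves = +$259B, Δdeposits = −$279B.
Δrequired reserves = 15% × −$279B = −$41.85B.
Δexcess reserves = Δreserves − Δrequired = +$259B − (−$41.85B) = +$300.85 billion.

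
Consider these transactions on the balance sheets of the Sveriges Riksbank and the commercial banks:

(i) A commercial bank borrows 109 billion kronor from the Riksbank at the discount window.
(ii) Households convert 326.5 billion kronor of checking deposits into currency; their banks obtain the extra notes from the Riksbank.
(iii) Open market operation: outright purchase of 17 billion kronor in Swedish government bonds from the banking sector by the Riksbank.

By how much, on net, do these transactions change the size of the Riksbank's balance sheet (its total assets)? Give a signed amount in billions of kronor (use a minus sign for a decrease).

Riksbank balance sheet:
  Assets:      Securities +17B, Loans to banks +109B
  Liabilities: Bank reserves −200.5B, Currency in circulation +326.5B
Commercial banking system:
  Assets:      Reserves at CB −200.5B, Securities −17B
  Liabilities: Checkable deposits −326.5B, Borrowings from CB +109B
Change in total Riksbank assets = +126 billion.

+126 billion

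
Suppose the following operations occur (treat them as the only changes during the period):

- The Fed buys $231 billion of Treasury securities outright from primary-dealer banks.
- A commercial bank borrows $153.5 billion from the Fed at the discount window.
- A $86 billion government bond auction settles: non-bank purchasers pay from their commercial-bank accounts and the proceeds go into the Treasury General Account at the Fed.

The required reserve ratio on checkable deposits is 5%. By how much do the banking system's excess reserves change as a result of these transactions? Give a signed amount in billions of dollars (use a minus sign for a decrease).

+$302.8 billion

OMO purchase (from banks) $231 billion: reserves +$231B, deposits 0.
Discount-window loan $153.5 billion: reserves +$153.5B, deposits 0.
Government account inflow $86 billion: reserves −$86B, deposits −$86B.
Totals: Δreserves = +$298.5B, Δdeposits = −$86B.
Δrequired reserves = 5% × −$86B = −$4.3B.
Δexcess reserves = Δreserves − Δrequired = +$298.5B − (−$4.3B) = +$302.8 billion.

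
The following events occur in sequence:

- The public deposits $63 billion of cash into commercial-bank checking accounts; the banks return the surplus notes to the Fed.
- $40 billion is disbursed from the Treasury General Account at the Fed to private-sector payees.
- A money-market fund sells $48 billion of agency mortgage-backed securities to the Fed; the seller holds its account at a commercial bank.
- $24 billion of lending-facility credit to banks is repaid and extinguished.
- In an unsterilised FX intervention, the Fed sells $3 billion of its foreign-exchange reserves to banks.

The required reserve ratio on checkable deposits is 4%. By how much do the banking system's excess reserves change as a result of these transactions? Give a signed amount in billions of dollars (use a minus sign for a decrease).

Currency deposit $63 billion: reserves +$63B, deposits +$63B.
Government spending $40 billion: reserves +$40B, deposits +$40B.
Asset purchase (from non-banks) $48 billion: reserves +$48B, deposits +$48B.
Discount-window repayment $24 billion: reserves −$24B, deposits 0.
FX sale $3 billion: reserves −$3B, deposits 0.
Totals: Δreserves = +$124B, Δdeposits = +$151B.
Δrequired reserves = 4% × +$151B = +$6.04B.
Δexcess reserves = Δreserves − Δrequired = +$124B − (+$6.04B) = +$117.96 billion.

+$117.96 billion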